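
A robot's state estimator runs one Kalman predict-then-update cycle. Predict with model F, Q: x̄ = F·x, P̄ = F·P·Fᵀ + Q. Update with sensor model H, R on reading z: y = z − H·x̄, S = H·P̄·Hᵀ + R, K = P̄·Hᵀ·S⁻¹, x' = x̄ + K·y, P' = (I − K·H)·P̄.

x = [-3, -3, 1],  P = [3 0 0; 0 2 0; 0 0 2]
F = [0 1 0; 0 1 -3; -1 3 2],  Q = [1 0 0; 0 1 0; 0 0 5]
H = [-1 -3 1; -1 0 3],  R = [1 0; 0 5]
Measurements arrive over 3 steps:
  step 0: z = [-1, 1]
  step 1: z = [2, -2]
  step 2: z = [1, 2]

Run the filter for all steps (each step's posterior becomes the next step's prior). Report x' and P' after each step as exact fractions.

step 0: x' = [-62937/53233, 32636/53233, -11848/53233], P' = [85332/53233 -15553/53233 35724/53233; -15553/53233 11735/53233 2734/53233; 35724/53233 2734/53233 43178/53233]
step 1: x' = [28920905/100984276, -21025975/25246069, -8271251/25246069], P' = [468229137/403937104 -11911403/50492138 10934499/25246069; -11911403/50492138 5360735/25246069 2025052/25246069; 10934499/25246069 2025052/25246069 17144198/25246069]
step 2: x' = [-1466031305533/2493834506656, -38846857403/623458626664, 320539544589/1246917253328], P' = [2888989025031/2493834506656 -147198119527/623458626664 538966783161/1246917253328; -147198119527/623458626664 32905780883/155864656666 24398526803/311729313332; 538966783161/1246917253328 24398526803/311729313332 421149707471/623458626664]

step 0: x̄ = F·x = [-3, -6, -4]
step 0: P̄ = F·P·Fᵀ + Q = [3 2 6; 2 21 -6; 6 -6 34]
step 0: y = z − H·x̄ = [-18, 10]
step 0: S = H·P̄·Hᵀ + R = [263 141; 141 278]
step 0: K = P̄·Hᵀ·S⁻¹ = [-2949/53233 4368/53233; -16918/53233 4751/53233; -748/53233 18762/53233]
step 0: x' = x̄ + K·y = [-62937/53233, 32636/53233, -11848/53233]
step 0: P' = (I − K·H)·P̄ = [85332/53233 -15553/53233 35724/53233; -15553/53233 11735/53233 2734/53233; 35724/53233 2734/53233 43178/53233]
step 1: x̄ = F·x = [32636/53233, 68180/53233, 137149/53233]
step 1: P̄ = F·P·Fᵀ + Q = [64968/53233 3533/53233 56226/53233; 3533/53233 437166/53233 -120276/53233; 56226/53233 -120276/53233 613054/53233]
step 1: y = z − H·x̄ = [206493/53233, -485277/53233]
step 1: S = H·P̄·Hᵀ + R = [5296151/53233 2772309/53233; 2772309/53233 5511263/53233]
step 1: K = P̄·Hᵀ·S⁻¹ = [-7403481/403937104 11325363/403937104; -16202903/50492138 4812343/50492138; 134543/25246069 8099619/25246069]
step 1: x' = x̄ + K·y = [28920905/100984276, -21025975/25246069, -8271251/25246069]
step 1: P' = (I − K·H)·P̄ = [468229137/403937104 -11911403/50492138 10934499/25246069; -11911403/50492138 5360735/25246069 2025052/25246069; 10934499/25246069 2025052/25246069 17144198/25246069]
step 2: x̄ = F·x = [-21025975/25246069, 56534/376807, -347402613/100984276]
step 2: P̄ = F·P·Fᵀ + Q = [30606804/25246069 -10663/376807 52176021/50492138; -10663/376807 2578422/376807 -1856691/753614; 52176021/50492138 -1856691/753614 4617838561/403937104]
step 2: y = z − H·x̄ = [409736325/100984276, 1160072491/100984276]
step 2: S = H·P̄·Hᵀ + R = [35455817489/403937104 21595977051/403937104; 21595977051/403937104 41565492425/403937104]
step 2: K = P̄·Hᵀ·S⁻¹ = [-44678024385/2493834506656 68962334787/2493834506656; -198874197463/623458626664 58717856069/623458626664; 10550310145/1246917253328 397586292333/1246917253328]
step 2: x' = x̄ + K·y = [-1466031305533/2493834506656, -38846857403/623458626664, 320539544589/1246917253328]
step 2: P' = (I − K·H)·P̄ = [2888989025031/2493834506656 -147198119527/623458626664 538966783161/1246917253328; -147198119527/623458626664 32905780883/155864656666 24398526803/311729313332; 538966783161/1246917253328 24398526803/311729313332 421149707471/623458626664]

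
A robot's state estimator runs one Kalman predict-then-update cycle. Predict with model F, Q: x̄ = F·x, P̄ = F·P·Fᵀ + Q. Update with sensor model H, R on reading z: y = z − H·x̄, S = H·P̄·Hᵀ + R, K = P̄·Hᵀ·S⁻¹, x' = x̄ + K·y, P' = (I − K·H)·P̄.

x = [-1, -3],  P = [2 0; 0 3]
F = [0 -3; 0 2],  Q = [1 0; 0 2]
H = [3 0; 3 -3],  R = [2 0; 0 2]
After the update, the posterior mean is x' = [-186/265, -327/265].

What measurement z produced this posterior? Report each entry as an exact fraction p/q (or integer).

z = [-3, 2]

x̄ = F·x = [9, -6]
P̄ = F·P·Fᵀ + Q = [28 -18; -18 14]
S = H·P̄·Hᵀ + R = [254 414; 414 704]
K = P̄·Hᵀ·S⁻¹ = [501/1855 69/1855; 432/1855 -507/1855]
x' − x̄ = [-2571/265, 1263/265] = K·y
y = (KᵀK)⁻¹·Kᵀ·(x' − x̄) = [-30, -43]
z = y + H·x̄ = [-30, -43] + [27, 45] = [-3, 2]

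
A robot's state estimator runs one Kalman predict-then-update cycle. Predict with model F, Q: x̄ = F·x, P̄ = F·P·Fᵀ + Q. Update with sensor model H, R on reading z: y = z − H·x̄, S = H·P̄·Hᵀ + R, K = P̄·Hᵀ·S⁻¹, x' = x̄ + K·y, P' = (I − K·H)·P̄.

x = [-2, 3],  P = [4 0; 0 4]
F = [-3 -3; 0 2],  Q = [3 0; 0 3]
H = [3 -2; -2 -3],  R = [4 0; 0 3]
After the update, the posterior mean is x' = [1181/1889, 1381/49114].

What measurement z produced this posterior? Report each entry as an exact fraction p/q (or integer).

z = [2, -1]

x̄ = F·x = [-3, 6]
P̄ = F·P·Fᵀ + Q = [75 -24; -24 19]
S = H·P̄·Hᵀ + R = [1043 -216; -216 186]
K = P̄·Hᵀ·S⁻¹ = [435/1889 -287/1889; -3734/24557 -11049/49114]
x' − x̄ = [6848/1889, -293303/49114] = K·y
y = (KᵀK)⁻¹·Kᵀ·(x' − x̄) = [23, 11]
z = y + H·x̄ = [23, 11] + [-21, -12] = [2, -1]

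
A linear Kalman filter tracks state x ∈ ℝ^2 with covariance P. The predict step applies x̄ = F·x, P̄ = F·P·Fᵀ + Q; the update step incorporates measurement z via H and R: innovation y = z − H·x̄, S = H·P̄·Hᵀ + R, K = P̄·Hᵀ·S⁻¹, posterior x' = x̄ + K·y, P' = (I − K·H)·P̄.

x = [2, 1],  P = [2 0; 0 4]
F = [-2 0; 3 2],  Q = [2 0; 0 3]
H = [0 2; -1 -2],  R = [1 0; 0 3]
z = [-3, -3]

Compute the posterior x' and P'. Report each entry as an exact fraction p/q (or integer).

x̄ = F·x = [-4, 8]
P̄ = F·P·Fᵀ + Q = [10 -12; -12 37]
y = z − H·x̄ = [-19, 9]
S = H·P̄·Hᵀ + R = [149 -124; -124 113]
K = P̄·Hᵀ·S⁻¹ = [-976/1461 -890/1461; 674/1461 -62/1461]
x' = x̄ + K·y = [4690/1461, -1676/1461]
P' = (I − K·H)·P̄ = [3646/1461 -488/1461; -488/1461 337/1461]

x' = [4690/1461, -1676/1461]
P' = [3646/1461 -488/1461; -488/1461 337/1461]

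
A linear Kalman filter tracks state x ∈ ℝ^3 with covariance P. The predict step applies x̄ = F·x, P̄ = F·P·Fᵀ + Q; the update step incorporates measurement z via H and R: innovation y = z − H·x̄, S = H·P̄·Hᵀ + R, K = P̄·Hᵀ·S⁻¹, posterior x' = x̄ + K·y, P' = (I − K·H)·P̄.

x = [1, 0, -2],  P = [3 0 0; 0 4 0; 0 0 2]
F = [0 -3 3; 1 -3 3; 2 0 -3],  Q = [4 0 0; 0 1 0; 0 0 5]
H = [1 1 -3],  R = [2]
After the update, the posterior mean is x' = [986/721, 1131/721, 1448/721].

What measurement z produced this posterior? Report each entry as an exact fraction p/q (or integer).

z = [-3]

x̄ = F·x = [-6, -5, 8]
P̄ = F·P·Fᵀ + Q = [58 54 -18; 54 58 -12; -18 -12 35]
S = H·P̄·Hᵀ + R = [721]
K = P̄·Hᵀ·S⁻¹ = [166/721; 148/721; -135/721]
x' − x̄ = [5312/721, 4736/721, -4320/721] = K·y
y = (KᵀK)⁻¹·Kᵀ·(x' − x̄) = [32]
z = y + H·x̄ = [32] + [-35] = [-3]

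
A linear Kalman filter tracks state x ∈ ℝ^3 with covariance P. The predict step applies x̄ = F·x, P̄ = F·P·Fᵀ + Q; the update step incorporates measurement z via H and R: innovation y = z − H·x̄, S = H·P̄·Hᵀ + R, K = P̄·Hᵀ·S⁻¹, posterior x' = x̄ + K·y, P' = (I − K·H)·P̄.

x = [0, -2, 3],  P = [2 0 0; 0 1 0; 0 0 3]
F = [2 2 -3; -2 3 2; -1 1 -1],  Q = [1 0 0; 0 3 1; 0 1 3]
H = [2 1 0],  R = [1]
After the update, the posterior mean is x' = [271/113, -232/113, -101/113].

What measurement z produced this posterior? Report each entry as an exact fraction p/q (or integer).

x̄ = F·x = [-13, 0, -5]
P̄ = F·P·Fᵀ + Q = [40 -20 7; -20 32 2; 7 2 9]
S = H·P̄·Hᵀ + R = [113]
K = P̄·Hᵀ·S⁻¹ = [60/113; -8/113; 16/113]
x' − x̄ = [1740/113, -232/113, 464/113] = K·y
y = (KᵀK)⁻¹·Kᵀ·(x' − x̄) = [29]
z = y + H·x̄ = [29] + [-26] = [3]

z = [3]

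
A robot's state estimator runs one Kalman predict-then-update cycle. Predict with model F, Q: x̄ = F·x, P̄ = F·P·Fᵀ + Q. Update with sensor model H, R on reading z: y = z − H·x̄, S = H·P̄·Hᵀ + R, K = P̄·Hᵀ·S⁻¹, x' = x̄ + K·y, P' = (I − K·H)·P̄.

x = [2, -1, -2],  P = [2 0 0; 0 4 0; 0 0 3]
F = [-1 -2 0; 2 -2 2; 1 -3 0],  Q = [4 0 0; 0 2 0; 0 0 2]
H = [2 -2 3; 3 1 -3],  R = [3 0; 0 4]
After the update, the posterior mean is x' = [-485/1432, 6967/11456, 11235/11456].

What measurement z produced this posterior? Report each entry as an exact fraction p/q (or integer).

x̄ = F·x = [0, 2, 5]
P̄ = F·P·Fᵀ + Q = [22 12 22; 12 38 28; 22 28 40]
S = H·P̄·Hᵀ + R = [435 -34; -34 108]
K = P̄·Hᵀ·S⁻¹ = [303/1432 509/2864; 779/11456 -1631/22912; 2695/11456 -3819/22912]
x' − x̄ = [-485/1432, -15945/11456, -46045/11456] = K·y
y = (KᵀK)⁻¹·Kᵀ·(x' − x̄) = [-10, 10]
z = y + H·x̄ = [-10, 10] + [11, -13] = [1, -3]

z = [1, -3]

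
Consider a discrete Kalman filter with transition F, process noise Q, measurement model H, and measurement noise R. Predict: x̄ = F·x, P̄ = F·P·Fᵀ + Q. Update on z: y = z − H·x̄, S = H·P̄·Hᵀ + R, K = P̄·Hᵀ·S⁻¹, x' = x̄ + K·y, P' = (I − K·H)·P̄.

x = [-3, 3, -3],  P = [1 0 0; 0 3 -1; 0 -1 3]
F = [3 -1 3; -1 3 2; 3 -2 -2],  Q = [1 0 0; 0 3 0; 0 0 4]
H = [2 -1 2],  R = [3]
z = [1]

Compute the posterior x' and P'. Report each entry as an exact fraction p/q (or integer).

x̄ = F·x = [-21, 6, -9]
P̄ = F·P·Fᵀ + Q = [46 -1 1; -1 31 -23; 1 -23 29]
y = z − H·x̄ = [67]
S = H·P̄·Hᵀ + R = [438]
K = P̄·Hᵀ·S⁻¹ = [95/438; -79/438; 83/438]
x' = x̄ + K·y = [-2833/438, -2665/438, 1619/438]
P' = (I − K·H)·P̄ = [11123/438 7067/438 -7447/438; 7067/438 7337/438 -3517/438; -7447/438 -3517/438 5813/438]

x' = [-2833/438, -2665/438, 1619/438]
P' = [11123/438 7067/438 -7447/438; 7067/438 7337/438 -3517/438; -7447/438 -3517/438 5813/438]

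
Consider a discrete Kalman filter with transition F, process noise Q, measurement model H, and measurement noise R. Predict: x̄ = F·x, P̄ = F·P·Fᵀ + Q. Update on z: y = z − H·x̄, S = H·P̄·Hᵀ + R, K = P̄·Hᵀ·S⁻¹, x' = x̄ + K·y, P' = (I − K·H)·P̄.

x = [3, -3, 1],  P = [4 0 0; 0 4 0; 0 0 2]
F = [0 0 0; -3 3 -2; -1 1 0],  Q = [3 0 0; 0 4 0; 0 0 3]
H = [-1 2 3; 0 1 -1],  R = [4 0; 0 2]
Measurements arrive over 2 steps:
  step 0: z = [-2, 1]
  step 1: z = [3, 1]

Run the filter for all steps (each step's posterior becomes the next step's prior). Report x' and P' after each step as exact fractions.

step 0: x̄ = F·x = [0, -20, -6]
step 0: P̄ = F·P·Fᵀ + Q = [3 0 0; 0 84 24; 0 24 11]
step 0: y = z − H·x̄ = [56, 15]
step 0: S = H·P̄·Hᵀ + R = [730 159; 159 49]
step 0: K = P̄·Hᵀ·S⁻¹ = [-147/10489 477/10489; 2220/10489 5640/10489; 1902/10489 -3389/10489]
step 0: x' = x̄ + K·y = [-1077/10489, -860/10489, -7257/10489]
step 0: P' = (I − K·H)·P̄ = [31026/10489 6660/10489 5706/10489; 6660/10489 9876/10489 -1404/10489; 5706/10489 -1404/10489 5374/10489]
step 1: x̄ = F·x = [0, 15165/10489, 217/10489]
step 1: P̄ = F·P·Fᵀ + Q = [3 0 0; 0 397010/10489 96966/10489; 0 96966/10489 59049/10489]
step 1: y = z − H·x̄ = [486/10489, -4459/10489]
step 1: S = H·P̄·Hᵀ + R = [3356496/10489 713839/10489; 713839/10489 283105/10489]
step 1: K = P̄·Hᵀ·S⁻¹ = [-849315/42013031 2141517/42013031; 8862866/42013031 22179398/42013031; 7435188/42013031 -13120641/42013031]
step 1: x' = x̄ + K·y = [-949737/42013031, 51724381/42013031, 6791426/42013031]
step 1: P' = (I − K·H)·P̄ = [123491148/42013031 26588598/42013031 22305564/42013031; 26588598/42013031 39023290/42013031 -5335506/42013031; 22305564/42013031 -5335506/42013031 20905776/42013031]

step 0: x' = [-1077/10489, -860/10489, -7257/10489], P' = [31026/10489 6660/10489 5706/10489; 6660/10489 9876/10489 -1404/10489; 5706/10489 -1404/10489 5374/10489]
step 1: x' = [-949737/42013031, 51724381/42013031, 6791426/42013031], P' = [123491148/42013031 26588598/42013031 22305564/42013031; 26588598/42013031 39023290/42013031 -5335506/42013031; 22305564/42013031 -5335506/42013031 20905776/42013031]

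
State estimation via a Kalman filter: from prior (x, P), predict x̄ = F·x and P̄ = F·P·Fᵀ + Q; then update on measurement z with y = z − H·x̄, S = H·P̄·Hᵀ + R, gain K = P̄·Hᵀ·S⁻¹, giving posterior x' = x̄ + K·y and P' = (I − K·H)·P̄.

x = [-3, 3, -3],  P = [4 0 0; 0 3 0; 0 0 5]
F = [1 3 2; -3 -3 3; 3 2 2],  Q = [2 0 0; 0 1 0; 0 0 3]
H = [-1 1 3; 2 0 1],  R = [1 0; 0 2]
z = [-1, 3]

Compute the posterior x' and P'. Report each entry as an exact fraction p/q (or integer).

x̄ = F·x = [0, -9, -9]
P̄ = F·P·Fᵀ + Q = [53 -9 50; -9 109 -24; 50 -24 71]
y = z − H·x̄ = [35, 12]
S = H·P̄·Hᵀ + R = [376 315; 315 485]
K = P̄·Hᵀ·S⁻¹ = [-1292/16627 30936/83135; 7108/16627 -30282/83135; 2710/16627 20511/83135]
x' = x̄ + K·y = [11164/6395, 10177/6395, -2141/6395]
P' = (I − K·H)·P̄ = [148619/83135 848257/83135 -235366/83135; 848257/83135 6155031/83135 -1757078/83135; -235366/83135 -1757078/83135 511754/83135]

x' = [11164/6395, 10177/6395, -2141/6395]
P' = [148619/83135 848257/83135 -235366/83135; 848257/83135 6155031/83135 -1757078/83135; -235366/83135 -1757078/83135 511754/83135]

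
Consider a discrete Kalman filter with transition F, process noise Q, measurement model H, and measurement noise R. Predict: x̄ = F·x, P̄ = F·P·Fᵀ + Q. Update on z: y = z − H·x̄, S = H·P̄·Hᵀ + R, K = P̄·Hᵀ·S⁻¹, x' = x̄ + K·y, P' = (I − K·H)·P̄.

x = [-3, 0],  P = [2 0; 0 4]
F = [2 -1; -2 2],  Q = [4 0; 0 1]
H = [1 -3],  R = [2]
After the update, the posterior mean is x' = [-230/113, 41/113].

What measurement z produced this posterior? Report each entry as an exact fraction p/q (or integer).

z = [-3]

x̄ = F·x = [-6, 6]
P̄ = F·P·Fᵀ + Q = [16 -16; -16 25]
S = H·P̄·Hᵀ + R = [339]
K = P̄·Hᵀ·S⁻¹ = [64/339; -91/339]
x' − x̄ = [448/113, -637/113] = K·y
y = (KᵀK)⁻¹·Kᵀ·(x' − x̄) = [21]
z = y + H·x̄ = [21] + [-24] = [-3]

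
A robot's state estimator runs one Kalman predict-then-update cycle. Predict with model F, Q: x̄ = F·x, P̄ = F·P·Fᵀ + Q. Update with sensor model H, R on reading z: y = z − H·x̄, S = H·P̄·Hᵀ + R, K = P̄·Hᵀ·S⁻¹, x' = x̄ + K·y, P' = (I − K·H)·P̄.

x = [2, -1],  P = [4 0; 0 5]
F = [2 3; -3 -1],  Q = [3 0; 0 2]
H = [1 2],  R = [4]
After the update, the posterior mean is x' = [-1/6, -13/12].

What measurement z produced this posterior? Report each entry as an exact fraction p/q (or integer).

x̄ = F·x = [1, -5]
P̄ = F·P·Fᵀ + Q = [64 -39; -39 43]
S = H·P̄·Hᵀ + R = [84]
K = P̄·Hᵀ·S⁻¹ = [-1/6; 47/84]
x' − x̄ = [-7/6, 47/12] = K·y
y = (KᵀK)⁻¹·Kᵀ·(x' − x̄) = [7]
z = y + H·x̄ = [7] + [-9] = [-2]

z = [-2]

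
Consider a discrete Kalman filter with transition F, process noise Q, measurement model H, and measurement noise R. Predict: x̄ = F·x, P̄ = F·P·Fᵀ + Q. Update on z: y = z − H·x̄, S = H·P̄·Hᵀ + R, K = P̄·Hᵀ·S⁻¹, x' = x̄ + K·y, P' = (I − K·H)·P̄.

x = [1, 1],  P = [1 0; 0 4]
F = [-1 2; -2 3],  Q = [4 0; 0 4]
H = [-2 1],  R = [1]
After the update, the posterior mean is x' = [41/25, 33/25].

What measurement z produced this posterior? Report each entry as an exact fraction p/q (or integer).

z = [-2]

x̄ = F·x = [1, 1]
P̄ = F·P·Fᵀ + Q = [21 26; 26 44]
S = H·P̄·Hᵀ + R = [25]
K = P̄·Hᵀ·S⁻¹ = [-16/25; -8/25]
x' − x̄ = [16/25, 8/25] = K·y
y = (KᵀK)⁻¹·Kᵀ·(x' − x̄) = [-1]
z = y + H·x̄ = [-1] + [-1] = [-2]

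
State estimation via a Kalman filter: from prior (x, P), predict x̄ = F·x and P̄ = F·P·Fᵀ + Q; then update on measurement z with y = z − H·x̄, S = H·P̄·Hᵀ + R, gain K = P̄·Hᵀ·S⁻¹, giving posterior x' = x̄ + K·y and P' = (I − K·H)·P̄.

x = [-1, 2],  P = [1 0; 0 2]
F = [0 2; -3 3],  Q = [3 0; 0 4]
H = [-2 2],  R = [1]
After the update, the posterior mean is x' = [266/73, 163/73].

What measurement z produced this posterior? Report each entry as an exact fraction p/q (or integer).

z = [-3]

x̄ = F·x = [4, 9]
P̄ = F·P·Fᵀ + Q = [11 12; 12 31]
S = H·P̄·Hᵀ + R = [73]
K = P̄·Hᵀ·S⁻¹ = [2/73; 38/73]
x' − x̄ = [-26/73, -494/73] = K·y
y = (KᵀK)⁻¹·Kᵀ·(x' − x̄) = [-13]
z = y + H·x̄ = [-13] + [10] = [-3]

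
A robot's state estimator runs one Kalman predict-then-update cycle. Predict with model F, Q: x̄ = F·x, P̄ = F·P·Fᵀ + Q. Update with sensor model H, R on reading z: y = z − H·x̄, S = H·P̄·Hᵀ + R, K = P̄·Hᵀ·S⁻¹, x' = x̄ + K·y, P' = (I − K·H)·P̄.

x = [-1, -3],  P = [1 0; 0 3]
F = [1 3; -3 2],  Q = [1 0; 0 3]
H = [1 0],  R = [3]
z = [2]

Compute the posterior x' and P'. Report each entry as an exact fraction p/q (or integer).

x̄ = F·x = [-10, -3]
P̄ = F·P·Fᵀ + Q = [29 15; 15 24]
y = z − H·x̄ = [12]
S = H·P̄·Hᵀ + R = [32]
K = P̄·Hᵀ·S⁻¹ = [29/32; 15/32]
x' = x̄ + K·y = [7/8, 21/8]
P' = (I − K·H)·P̄ = [87/32 45/32; 45/32 543/32]

x' = [7/8, 21/8]
P' = [87/32 45/32; 45/32 543/32]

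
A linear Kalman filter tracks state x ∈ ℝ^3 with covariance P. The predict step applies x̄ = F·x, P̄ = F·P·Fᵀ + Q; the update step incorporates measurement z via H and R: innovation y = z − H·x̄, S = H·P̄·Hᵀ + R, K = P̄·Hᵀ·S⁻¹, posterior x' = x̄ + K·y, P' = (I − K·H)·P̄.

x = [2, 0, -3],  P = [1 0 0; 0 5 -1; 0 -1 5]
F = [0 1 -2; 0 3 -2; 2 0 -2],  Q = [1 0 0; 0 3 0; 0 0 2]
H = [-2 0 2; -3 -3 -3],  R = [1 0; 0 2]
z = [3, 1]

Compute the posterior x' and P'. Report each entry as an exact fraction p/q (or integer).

x̄ = F·x = [6, 6, 10]
P̄ = F·P·Fᵀ + Q = [30 43 22; 43 80 26; 22 26 26]
y = z − H·x̄ = [-5, 67]
S = H·P̄·Hᵀ + R = [49 126; 126 2864]
K = P̄·Hᵀ·S⁻¹ = [-4957/62230 -1707/17780; -20527/62230 -2517/17780; 12721/31115 -849/8890]
x' = x̄ + K·y = [-4253/124460, -228443/124460, 96909/62230]
P' = (I − K·H)·P̄ = [169711/124460 -326499/124460 82377/62230; -326499/124460 685271/124460 -173513/62230; 82377/62230 -173513/62230 47549/31115]

x' = [-4253/124460, -228443/124460, 96909/62230]
P' = [169711/124460 -326499/124460 82377/62230; -326499/124460 685271/124460 -173513/62230; 82377/62230 -173513/62230 47549/31115]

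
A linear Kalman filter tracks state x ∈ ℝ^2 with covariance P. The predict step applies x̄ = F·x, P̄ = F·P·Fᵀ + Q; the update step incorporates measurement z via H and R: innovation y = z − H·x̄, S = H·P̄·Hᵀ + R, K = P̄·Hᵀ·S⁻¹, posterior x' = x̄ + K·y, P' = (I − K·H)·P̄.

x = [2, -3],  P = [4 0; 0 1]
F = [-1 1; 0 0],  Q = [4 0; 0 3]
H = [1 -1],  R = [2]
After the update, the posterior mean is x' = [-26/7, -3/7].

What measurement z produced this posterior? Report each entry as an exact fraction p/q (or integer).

z = [-3]

x̄ = F·x = [-5, 0]
P̄ = F·P·Fᵀ + Q = [9 0; 0 3]
S = H·P̄·Hᵀ + R = [14]
K = P̄·Hᵀ·S⁻¹ = [9/14; -3/14]
x' − x̄ = [9/7, -3/7] = K·y
y = (KᵀK)⁻¹·Kᵀ·(x' − x̄) = [2]
z = y + H·x̄ = [2] + [-5] = [-3]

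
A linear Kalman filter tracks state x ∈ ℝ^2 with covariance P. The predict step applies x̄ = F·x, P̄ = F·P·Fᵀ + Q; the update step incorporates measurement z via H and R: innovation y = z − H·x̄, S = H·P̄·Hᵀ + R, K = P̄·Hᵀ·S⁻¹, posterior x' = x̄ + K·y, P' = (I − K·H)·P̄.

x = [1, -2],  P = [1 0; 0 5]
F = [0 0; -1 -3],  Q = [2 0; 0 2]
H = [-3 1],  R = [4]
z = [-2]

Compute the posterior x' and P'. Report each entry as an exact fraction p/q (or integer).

x̄ = F·x = [0, 5]
P̄ = F·P·Fᵀ + Q = [2 0; 0 48]
y = z − H·x̄ = [-7]
S = H·P̄·Hᵀ + R = [70]
K = P̄·Hᵀ·S⁻¹ = [-3/35; 24/35]
x' = x̄ + K·y = [3/5, 1/5]
P' = (I − K·H)·P̄ = [52/35 144/35; 144/35 528/35]

x' = [3/5, 1/5]
P' = [52/35 144/35; 144/35 528/35]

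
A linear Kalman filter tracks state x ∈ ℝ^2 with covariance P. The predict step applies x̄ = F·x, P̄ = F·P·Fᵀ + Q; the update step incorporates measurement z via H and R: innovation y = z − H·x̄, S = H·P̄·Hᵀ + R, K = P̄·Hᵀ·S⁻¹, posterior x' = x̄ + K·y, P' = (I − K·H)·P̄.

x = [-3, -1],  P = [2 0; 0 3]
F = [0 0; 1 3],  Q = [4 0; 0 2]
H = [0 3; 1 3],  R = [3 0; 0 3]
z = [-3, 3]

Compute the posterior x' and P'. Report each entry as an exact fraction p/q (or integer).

x̄ = F·x = [0, -6]
P̄ = F·P·Fᵀ + Q = [4 0; 0 31]
y = z − H·x̄ = [15, 21]
S = H·P̄·Hᵀ + R = [282 279; 279 286]
K = P̄·Hᵀ·S⁻¹ = [-372/937 376/937; 217/937 93/937]
x' = x̄ + K·y = [2316/937, -414/937]
P' = (I − K·H)·P̄ = [2244/937 -372/937; -372/937 217/937]

x' = [2316/937, -414/937]
P' = [2244/937 -372/937; -372/937 217/937]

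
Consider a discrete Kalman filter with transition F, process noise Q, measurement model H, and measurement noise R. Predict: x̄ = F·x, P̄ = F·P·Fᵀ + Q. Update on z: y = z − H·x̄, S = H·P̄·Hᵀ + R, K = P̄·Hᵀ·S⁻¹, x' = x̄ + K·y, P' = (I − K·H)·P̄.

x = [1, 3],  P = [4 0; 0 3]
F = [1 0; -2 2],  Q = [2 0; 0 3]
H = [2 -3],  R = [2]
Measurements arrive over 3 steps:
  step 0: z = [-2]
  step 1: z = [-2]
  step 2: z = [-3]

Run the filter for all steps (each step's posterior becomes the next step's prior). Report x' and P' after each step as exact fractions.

step 0: x̄ = F·x = [1, 4]
step 0: P̄ = F·P·Fᵀ + Q = [6 -8; -8 31]
step 0: y = z − H·x̄ = [8]
step 0: S = H·P̄·Hᵀ + R = [401]
step 0: K = P̄·Hᵀ·S⁻¹ = [36/401; -109/401]
step 0: x' = x̄ + K·y = [689/401, 732/401]
step 0: P' = (I − K·H)·P̄ = [1110/401 716/401; 716/401 550/401]
step 1: x̄ = F·x = [689/401, 86/401]
step 1: P̄ = F·P·Fᵀ + Q = [1912/401 -788/401; -788/401 2115/401]
step 1: y = z − H·x̄ = [-1922/401]
step 1: S = H·P̄·Hᵀ + R = [36941/401]
step 1: K = P̄·Hᵀ·S⁻¹ = [364/2173; -7921/36941]
step 1: x' = x̄ + K·y = [1989/2173, 45888/36941]
step 1: P' = (I − K·H)·P̄ = [4744/2173 2920/2173; 2920/2173 38374/36941]
step 2: x̄ = F·x = [1989/2173, 24150/36941]
step 2: P̄ = F·P·Fᵀ + Q = [9090/2173 -3648/2173; -3648/2173 189791/36941]
step 2: y = z − H·x̄ = [-105999/36941]
step 2: S = H·P̄·Hᵀ + R = [3144313/36941]
step 2: K = P̄·Hᵀ·S⁻¹ = [495108/3144313; -693405/3144313]
step 2: x' = x̄ + K·y = [1457397/3144313, 4045245/3144313]
step 2: P' = (I − K·H)·P̄ = [6517386/3144313 4014852/3144313; 4014852/3144313 3138838/3144313]

step 0: x' = [689/401, 732/401], P' = [1110/401 716/401; 716/401 550/401]
step 1: x' = [1989/2173, 45888/36941], P' = [4744/2173 2920/2173; 2920/2173 38374/36941]
step 2: x' = [1457397/3144313, 4045245/3144313], P' = [6517386/3144313 4014852/3144313; 4014852/3144313 3138838/3144313]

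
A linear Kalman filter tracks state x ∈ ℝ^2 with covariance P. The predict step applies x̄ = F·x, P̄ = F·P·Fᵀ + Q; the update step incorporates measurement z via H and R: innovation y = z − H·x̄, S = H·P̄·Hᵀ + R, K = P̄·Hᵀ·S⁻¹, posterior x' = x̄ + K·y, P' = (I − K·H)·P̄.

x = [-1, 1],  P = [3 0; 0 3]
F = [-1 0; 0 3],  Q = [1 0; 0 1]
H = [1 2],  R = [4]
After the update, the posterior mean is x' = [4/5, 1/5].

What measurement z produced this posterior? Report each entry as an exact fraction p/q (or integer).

z = [1]

x̄ = F·x = [1, 3]
P̄ = F·P·Fᵀ + Q = [4 0; 0 28]
S = H·P̄·Hᵀ + R = [120]
K = P̄·Hᵀ·S⁻¹ = [1/30; 7/15]
x' − x̄ = [-1/5, -14/5] = K·y
y = (KᵀK)⁻¹·Kᵀ·(x' − x̄) = [-6]
z = y + H·x̄ = [-6] + [7] = [1]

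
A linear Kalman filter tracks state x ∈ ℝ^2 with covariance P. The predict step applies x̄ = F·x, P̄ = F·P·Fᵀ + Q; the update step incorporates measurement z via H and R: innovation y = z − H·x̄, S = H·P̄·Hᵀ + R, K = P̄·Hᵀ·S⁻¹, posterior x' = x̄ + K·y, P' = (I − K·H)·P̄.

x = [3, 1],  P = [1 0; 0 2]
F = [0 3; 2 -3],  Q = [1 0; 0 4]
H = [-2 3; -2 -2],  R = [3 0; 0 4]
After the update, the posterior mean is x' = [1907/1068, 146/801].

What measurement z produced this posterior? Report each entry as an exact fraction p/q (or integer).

x̄ = F·x = [3, 3]
P̄ = F·P·Fᵀ + Q = [19 -18; -18 26]
S = H·P̄·Hᵀ + R = [529 -44; -44 40]
K = P̄·Hᵀ·S⁻¹ = [-157/801 -851/3204; 482/2403 -431/2403]
x' − x̄ = [-1297/1068, -2257/801] = K·y
y = (KᵀK)⁻¹·Kᵀ·(x' − x̄) = [-6, 9]
z = y + H·x̄ = [-6, 9] + [3, -12] = [-3, -3]

z = [-3, -3]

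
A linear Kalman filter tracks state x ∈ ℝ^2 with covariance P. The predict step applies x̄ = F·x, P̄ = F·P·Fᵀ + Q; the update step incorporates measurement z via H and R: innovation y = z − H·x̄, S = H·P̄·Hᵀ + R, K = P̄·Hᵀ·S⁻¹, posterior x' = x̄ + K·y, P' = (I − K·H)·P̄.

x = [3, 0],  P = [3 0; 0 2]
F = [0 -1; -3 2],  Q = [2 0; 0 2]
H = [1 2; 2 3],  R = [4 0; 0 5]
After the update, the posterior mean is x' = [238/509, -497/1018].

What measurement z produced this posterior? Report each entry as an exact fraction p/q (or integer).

z = [-3, 2]

x̄ = F·x = [0, -9]
P̄ = F·P·Fᵀ + Q = [4 -4; -4 37]
S = H·P̄·Hᵀ + R = [140 202; 202 306]
K = P̄·Hᵀ·S⁻¹ = [-104/509 62/509; 307/1018 70/509]
x' − x̄ = [238/509, 8665/1018] = K·y
y = (KᵀK)⁻¹·Kᵀ·(x' − x̄) = [15, 29]
z = y + H·x̄ = [15, 29] + [-18, -27] = [-3, 2]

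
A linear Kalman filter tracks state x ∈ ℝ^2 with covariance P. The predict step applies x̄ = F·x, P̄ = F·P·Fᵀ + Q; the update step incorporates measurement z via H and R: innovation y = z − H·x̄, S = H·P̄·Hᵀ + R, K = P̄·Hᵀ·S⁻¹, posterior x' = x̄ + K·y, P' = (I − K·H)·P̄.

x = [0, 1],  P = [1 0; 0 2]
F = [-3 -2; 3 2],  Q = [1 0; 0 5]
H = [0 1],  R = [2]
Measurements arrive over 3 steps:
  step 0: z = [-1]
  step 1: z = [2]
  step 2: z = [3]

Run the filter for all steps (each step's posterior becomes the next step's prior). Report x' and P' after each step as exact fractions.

step 0: x' = [1/8, -3/4], P' = [143/24 -17/12; -17/12 11/6]
step 1: x' = [-1921/1223, 2296/1223], P' = [8608/1223 -2110/1223; -2110/1223 2350/1223]
step 2: x' = [-176459/70113, 200659/70113], P' = [500977/70113 -123104/70113; -123104/70113 135334/70113]

step 0: x̄ = F·x = [-2, 2]
step 0: P̄ = F·P·Fᵀ + Q = [18 -17; -17 22]
step 0: y = z − H·x̄ = [-3]
step 0: S = H·P̄·Hᵀ + R = [24]
step 0: K = P̄·Hᵀ·S⁻¹ = [-17/24; 11/12]
step 0: x' = x̄ + K·y = [1/8, -3/4]
step 0: P' = (I − K·H)·P̄ = [143/24 -17/12; -17/12 11/6]
step 1: x̄ = F·x = [9/8, -9/8]
step 1: P̄ = F·P·Fᵀ + Q = [1079/24 -1055/24; -1055/24 1175/24]
step 1: y = z − H·x̄ = [25/8]
step 1: S = H·P̄·Hᵀ + R = [1223/24]
step 1: K = P̄·Hᵀ·S⁻¹ = [-1055/1223; 1175/1223]
step 1: x' = x̄ + K·y = [-1921/1223, 2296/1223]
step 1: P' = (I − K·H)·P̄ = [8608/1223 -2110/1223; -2110/1223 2350/1223]
step 2: x̄ = F·x = [1171/1223, -1171/1223]
step 2: P̄ = F·P·Fᵀ + Q = [62775/1223 -61552/1223; -61552/1223 67667/1223]
step 2: y = z − H·x̄ = [4840/1223]
step 2: S = H·P̄·Hᵀ + R = [70113/1223]
step 2: K = P̄·Hᵀ·S⁻¹ = [-61552/70113; 67667/70113]
step 2: x' = x̄ + K·y = [-176459/70113, 200659/70113]
step 2: P' = (I − K·H)·P̄ = [500977/70113 -123104/70113; -123104/70113 135334/70113]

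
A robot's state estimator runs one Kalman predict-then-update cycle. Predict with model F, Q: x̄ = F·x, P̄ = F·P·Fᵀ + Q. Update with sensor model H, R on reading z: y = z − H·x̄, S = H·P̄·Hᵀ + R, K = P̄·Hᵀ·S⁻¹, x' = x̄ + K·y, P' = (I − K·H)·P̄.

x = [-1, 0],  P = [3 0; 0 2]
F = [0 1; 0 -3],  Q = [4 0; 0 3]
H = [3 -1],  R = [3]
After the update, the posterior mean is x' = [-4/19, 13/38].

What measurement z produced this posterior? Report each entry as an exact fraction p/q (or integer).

x̄ = F·x = [0, 0]
P̄ = F·P·Fᵀ + Q = [6 -6; -6 21]
S = H·P̄·Hᵀ + R = [114]
K = P̄·Hᵀ·S⁻¹ = [4/19; -13/38]
x' − x̄ = [-4/19, 13/38] = K·y
y = (KᵀK)⁻¹·Kᵀ·(x' − x̄) = [-1]
z = y + H·x̄ = [-1] + [0] = [-1]

z = [-1]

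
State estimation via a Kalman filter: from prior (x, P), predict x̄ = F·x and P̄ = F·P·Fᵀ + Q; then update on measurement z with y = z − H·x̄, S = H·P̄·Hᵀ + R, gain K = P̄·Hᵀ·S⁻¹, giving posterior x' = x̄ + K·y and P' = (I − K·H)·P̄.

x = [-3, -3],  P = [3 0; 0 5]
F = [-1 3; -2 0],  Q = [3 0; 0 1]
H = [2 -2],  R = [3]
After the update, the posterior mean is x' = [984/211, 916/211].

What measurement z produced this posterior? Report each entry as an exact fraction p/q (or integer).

z = [1]

x̄ = F·x = [-6, 6]
P̄ = F·P·Fᵀ + Q = [51 6; 6 13]
S = H·P̄·Hᵀ + R = [211]
K = P̄·Hᵀ·S⁻¹ = [90/211; -14/211]
x' − x̄ = [2250/211, -350/211] = K·y
y = (KᵀK)⁻¹·Kᵀ·(x' − x̄) = [25]
z = y + H·x̄ = [25] + [-24] = [1]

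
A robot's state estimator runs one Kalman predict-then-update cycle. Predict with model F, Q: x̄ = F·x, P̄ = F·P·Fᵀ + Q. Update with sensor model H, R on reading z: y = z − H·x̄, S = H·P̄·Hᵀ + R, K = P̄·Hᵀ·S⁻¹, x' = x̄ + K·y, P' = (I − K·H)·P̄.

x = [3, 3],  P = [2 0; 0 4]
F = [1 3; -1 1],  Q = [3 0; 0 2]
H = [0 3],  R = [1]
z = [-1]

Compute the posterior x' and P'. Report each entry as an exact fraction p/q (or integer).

x̄ = F·x = [12, 0]
P̄ = F·P·Fᵀ + Q = [41 10; 10 8]
y = z − H·x̄ = [-1]
S = H·P̄·Hᵀ + R = [73]
K = P̄·Hᵀ·S⁻¹ = [30/73; 24/73]
x' = x̄ + K·y = [846/73, -24/73]
P' = (I − K·H)·P̄ = [2093/73 10/73; 10/73 8/73]

x' = [846/73, -24/73]
P' = [2093/73 10/73; 10/73 8/73]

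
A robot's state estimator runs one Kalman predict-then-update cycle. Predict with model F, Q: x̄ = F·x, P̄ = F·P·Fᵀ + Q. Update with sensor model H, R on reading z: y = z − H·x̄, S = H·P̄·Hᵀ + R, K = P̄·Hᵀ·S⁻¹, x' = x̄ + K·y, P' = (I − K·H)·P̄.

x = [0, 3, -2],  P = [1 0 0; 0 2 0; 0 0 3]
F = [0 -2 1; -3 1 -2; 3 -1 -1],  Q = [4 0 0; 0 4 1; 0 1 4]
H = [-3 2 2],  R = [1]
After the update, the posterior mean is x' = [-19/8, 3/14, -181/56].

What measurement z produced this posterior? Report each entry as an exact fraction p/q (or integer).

z = [1]

x̄ = F·x = [-8, 7, -1]
P̄ = F·P·Fᵀ + Q = [15 -10 1; -10 27 -4; 1 -4 18]
S = H·P̄·Hᵀ + R = [392]
K = P̄·Hᵀ·S⁻¹ = [-9/56; 19/98; 25/392]
x' − x̄ = [45/8, -95/14, -125/56] = K·y
y = (KᵀK)⁻¹·Kᵀ·(x' − x̄) = [-35]
z = y + H·x̄ = [-35] + [36] = [1]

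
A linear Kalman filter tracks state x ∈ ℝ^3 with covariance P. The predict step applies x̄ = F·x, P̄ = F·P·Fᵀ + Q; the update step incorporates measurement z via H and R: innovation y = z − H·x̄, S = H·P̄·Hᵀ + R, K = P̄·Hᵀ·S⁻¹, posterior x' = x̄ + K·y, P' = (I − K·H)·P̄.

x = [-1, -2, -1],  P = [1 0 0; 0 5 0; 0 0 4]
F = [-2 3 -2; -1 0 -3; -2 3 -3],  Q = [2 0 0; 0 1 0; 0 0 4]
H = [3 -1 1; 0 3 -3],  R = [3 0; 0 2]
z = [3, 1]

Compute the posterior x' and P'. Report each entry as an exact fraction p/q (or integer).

x' = [115076/101103, 92944/33701, 80581/33701]
P' = [35434/101103 15314/33701 12992/33701; 15314/33701 345730/33701 335746/33701; 12992/33701 335746/33701 333112/33701]

x̄ = F·x = [-2, 4, -1]
P̄ = F·P·Fᵀ + Q = [67 26 73; 26 38 38; 73 38 89]
y = z − H·x̄ = [14, -14]
S = H·P̄·Hᵀ + R = [939 -576; -576 461]
K = P̄·Hᵀ·S⁻¹ = [33112/101103 3483/33701; 11986/33701 14976/33701; 12114/33701 3951/33701]
x' = x̄ + K·y = [115076/101103, 92944/33701, 80581/33701]
P' = (I − K·H)·P̄ = [35434/101103 15314/33701 12992/33701; 15314/33701 345730/33701 335746/33701; 12992/33701 335746/33701 333112/33701]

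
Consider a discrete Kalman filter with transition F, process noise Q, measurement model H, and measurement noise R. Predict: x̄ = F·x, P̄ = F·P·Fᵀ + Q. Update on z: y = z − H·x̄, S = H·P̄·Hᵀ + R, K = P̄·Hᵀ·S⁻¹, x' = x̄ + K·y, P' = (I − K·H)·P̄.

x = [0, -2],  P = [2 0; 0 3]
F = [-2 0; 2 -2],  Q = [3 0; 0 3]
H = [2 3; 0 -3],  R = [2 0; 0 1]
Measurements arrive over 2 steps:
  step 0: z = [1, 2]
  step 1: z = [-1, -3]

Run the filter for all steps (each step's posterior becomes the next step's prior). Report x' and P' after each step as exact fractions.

step 0: x' = [436/295, -4767/7375], P' = [41/59 -46/295; -46/295 802/7375]
step 1: x' = [-6470078/3248411, 3359157/3248411], P' = [6366719/9745233 -1446082/9745233; -1446082/9745233 1040654/9745233]

step 0: x̄ = F·x = [0, 4]
step 0: P̄ = F·P·Fᵀ + Q = [11 -8; -8 23]
step 0: y = z − H·x̄ = [-11, 14]
step 0: S = H·P̄·Hᵀ + R = [157 -159; -159 208]
step 0: K = P̄·Hᵀ·S⁻¹ = [136/295 138/295; 53/7375 -2406/7375]
step 0: x' = x̄ + K·y = [436/295, -4767/7375]
step 0: P' = (I − K·H)·P̄ = [41/59 -46/295; -46/295 802/7375]
step 1: x̄ = F·x = [-872/295, 31334/7375]
step 1: P̄ = F·P·Fᵀ + Q = [341/59 -1004/295; -1004/295 55033/7375]
step 1: y = z − H·x̄ = [-57777/7375, 71877/7375]
step 1: S = H·P̄·Hᵀ + R = [379347/7375 -344697/7375; -344697/7375 502672/7375]
step 1: K = P̄·Hᵀ·S⁻¹ = [47164/109497 1446082/3248411; 1291/109497 -1040654/3248411]
step 1: x' = x̄ + K·y = [-6470078/3248411, 3359157/3248411]
step 1: P' = (I − K·H)·P̄ = [6366719/9745233 -1446082/9745233; -1446082/9745233 1040654/9745233]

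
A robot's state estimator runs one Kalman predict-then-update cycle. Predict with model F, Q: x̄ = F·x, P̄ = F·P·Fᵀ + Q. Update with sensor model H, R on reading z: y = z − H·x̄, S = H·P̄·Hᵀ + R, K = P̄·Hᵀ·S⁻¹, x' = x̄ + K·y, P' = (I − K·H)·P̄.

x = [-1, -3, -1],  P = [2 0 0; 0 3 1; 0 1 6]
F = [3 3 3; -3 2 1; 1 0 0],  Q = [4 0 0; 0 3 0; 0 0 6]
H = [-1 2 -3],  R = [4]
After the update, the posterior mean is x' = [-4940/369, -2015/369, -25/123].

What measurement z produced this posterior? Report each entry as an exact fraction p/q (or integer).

x̄ = F·x = [-15, -4, -1]
P̄ = F·P·Fᵀ + Q = [121 27 6; 27 43 -6; 6 -6 8]
S = H·P̄·Hᵀ + R = [369]
K = P̄·Hᵀ·S⁻¹ = [-85/369; 77/369; -14/123]
x' − x̄ = [595/369, -539/369, 98/123] = K·y
y = (KᵀK)⁻¹·Kᵀ·(x' − x̄) = [-7]
z = y + H·x̄ = [-7] + [10] = [3]

z = [3]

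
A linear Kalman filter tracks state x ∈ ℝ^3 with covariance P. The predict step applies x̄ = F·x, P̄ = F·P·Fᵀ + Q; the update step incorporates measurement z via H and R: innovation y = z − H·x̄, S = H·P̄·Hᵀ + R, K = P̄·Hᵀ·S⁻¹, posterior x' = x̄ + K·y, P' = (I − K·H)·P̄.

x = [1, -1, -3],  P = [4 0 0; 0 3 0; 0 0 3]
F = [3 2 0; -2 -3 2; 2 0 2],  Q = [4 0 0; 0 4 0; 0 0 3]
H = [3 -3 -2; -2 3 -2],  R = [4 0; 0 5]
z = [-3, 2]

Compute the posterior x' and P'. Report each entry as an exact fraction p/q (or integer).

x̄ = F·x = [1, -5, -4]
P̄ = F·P·Fᵀ + Q = [52 -42 24; -42 59 -4; 24 -4 31]
y = z − H·x̄ = [-29, 11]
S = H·P̄·Hᵀ + R = [1547 -1397; -1397 1612]
K = P̄·Hᵀ·S⁻¹ = [-11158/542155 -103168/542155; -99747/542155 4028/542155; -26994/108431 -31600/108431]
x' = x̄ + K·y = [-269111/542155, 226196/542155, 1502/108431]
P' = (I − K·H)·P̄ = [2122328/542155 1690072/542155 134140/108431; 1690072/542155 1478248/542155 103446/108431; 134140/108431 103446/108431 100029/108431]

x' = [-269111/542155, 226196/542155, 1502/108431]
P' = [2122328/542155 1690072/542155 134140/108431; 1690072/542155 1478248/542155 103446/108431; 134140/108431 103446/108431 100029/108431]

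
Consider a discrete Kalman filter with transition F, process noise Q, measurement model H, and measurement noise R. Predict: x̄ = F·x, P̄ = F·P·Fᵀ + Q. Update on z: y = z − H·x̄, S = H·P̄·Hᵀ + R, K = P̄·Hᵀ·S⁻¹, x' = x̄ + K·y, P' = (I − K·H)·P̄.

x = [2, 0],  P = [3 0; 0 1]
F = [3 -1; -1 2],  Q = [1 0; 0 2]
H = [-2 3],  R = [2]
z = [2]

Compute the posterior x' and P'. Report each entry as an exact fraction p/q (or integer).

x' = [166/331, 318/331]
P' = [1318/331 818/331; 818/331 578/331]

x̄ = F·x = [6, -2]
P̄ = F·P·Fᵀ + Q = [29 -11; -11 9]
y = z − H·x̄ = [20]
S = H·P̄·Hᵀ + R = [331]
K = P̄·Hᵀ·S⁻¹ = [-91/331; 49/331]
x' = x̄ + K·y = [166/331, 318/331]
P' = (I − K·H)·P̄ = [1318/331 818/331; 818/331 578/331]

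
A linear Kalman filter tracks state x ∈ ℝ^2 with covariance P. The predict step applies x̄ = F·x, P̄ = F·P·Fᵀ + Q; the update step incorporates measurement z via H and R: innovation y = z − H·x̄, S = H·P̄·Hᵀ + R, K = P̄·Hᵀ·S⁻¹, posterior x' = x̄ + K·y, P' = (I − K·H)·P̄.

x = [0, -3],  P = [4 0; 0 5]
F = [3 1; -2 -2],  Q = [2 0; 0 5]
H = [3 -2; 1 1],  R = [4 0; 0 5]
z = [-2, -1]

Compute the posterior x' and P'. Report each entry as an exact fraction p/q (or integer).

x' = [-4103/10027, 8647/20054]
P' = [7714/10027 7551/10027; 7551/10027 30563/20054]

x̄ = F·x = [-3, 6]
P̄ = F·P·Fᵀ + Q = [43 -34; -34 41]
y = z − H·x̄ = [19, -4]
S = H·P̄·Hᵀ + R = [963 13; 13 21]
K = P̄·Hᵀ·S⁻¹ = [2010/10027 3053/10027; -3955/20054 9133/20054]
x' = x̄ + K·y = [-4103/10027, 8647/20054]
P' = (I − K·H)·P̄ = [7714/10027 7551/10027; 7551/10027 30563/20054]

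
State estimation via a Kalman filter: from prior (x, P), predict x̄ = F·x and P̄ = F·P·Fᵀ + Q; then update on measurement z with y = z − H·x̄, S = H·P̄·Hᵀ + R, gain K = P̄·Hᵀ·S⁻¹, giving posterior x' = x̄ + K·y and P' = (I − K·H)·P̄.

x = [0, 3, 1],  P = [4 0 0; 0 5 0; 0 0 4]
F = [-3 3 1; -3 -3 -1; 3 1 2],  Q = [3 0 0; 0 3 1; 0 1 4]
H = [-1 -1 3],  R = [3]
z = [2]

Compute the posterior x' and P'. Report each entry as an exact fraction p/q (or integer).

x̄ = F·x = [10, -10, 5]
P̄ = F·P·Fᵀ + Q = [88 -13 -13; -13 88 -58; -13 -58 61]
y = z − H·x̄ = [-13]
S = H·P̄·Hᵀ + R = [1128]
K = P̄·Hᵀ·S⁻¹ = [-19/188; -83/376; 127/564]
x' = x̄ + K·y = [2127/188, -2681/376, 1169/564]
P' = (I − K·H)·P̄ = [7189/94 -7175/188 1191/94; -7175/188 12421/376 -363/188; 1191/94 -363/188 1073/282]

x' = [2127/188, -2681/376, 1169/564]
P' = [7189/94 -7175/188 1191/94; -7175/188 12421/376 -363/188; 1191/94 -363/188 1073/282]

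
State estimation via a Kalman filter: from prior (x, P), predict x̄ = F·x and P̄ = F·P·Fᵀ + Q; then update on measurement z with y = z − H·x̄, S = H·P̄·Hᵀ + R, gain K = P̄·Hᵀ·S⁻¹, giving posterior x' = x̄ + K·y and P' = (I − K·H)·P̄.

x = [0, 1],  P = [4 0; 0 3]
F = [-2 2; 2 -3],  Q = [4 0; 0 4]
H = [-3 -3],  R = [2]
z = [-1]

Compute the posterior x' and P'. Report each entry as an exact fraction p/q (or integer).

x' = [178/101, -147/101]
P' = [3196/101 -3200/101; -3200/101 3226/101]

x̄ = F·x = [2, -3]
P̄ = F·P·Fᵀ + Q = [32 -34; -34 47]
y = z − H·x̄ = [-4]
S = H·P̄·Hᵀ + R = [101]
K = P̄·Hᵀ·S⁻¹ = [6/101; -39/101]
x' = x̄ + K·y = [178/101, -147/101]
P' = (I − K·H)·P̄ = [3196/101 -3200/101; -3200/101 3226/101]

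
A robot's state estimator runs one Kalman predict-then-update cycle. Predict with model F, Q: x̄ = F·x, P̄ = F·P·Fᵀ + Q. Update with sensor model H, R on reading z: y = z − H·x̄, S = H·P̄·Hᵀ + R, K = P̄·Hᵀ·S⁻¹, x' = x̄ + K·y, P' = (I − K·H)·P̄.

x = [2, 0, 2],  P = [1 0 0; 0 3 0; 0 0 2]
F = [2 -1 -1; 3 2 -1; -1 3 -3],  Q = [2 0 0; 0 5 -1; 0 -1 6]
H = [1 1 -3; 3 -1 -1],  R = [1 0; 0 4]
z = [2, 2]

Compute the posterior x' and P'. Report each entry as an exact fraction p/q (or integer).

x̄ = F·x = [2, 4, -8]
P̄ = F·P·Fᵀ + Q = [11 2 -5; 2 28 20; -5 20 52]
y = z − H·x̄ = [-28, -8]
S = H·P̄·Hᵀ + R = [422 255; 255 241]
K = P̄·Hᵀ·S⁻¹ = [-2432/36677 8052/36677; 3480/36677 -10074/36677; -11796/36677 -759/36677]
x' = x̄ + K·y = [77034/36677, 129860/36677, 42944/36677]
P' = (I − K·H)·P̄ = [181671/36677 338578/36677 174227/36677; 338578/36677 708248/36677 347782/36677; 174227/36677 347782/36677 177935/36677]

x' = [77034/36677, 129860/36677, 42944/36677]
P' = [181671/36677 338578/36677 174227/36677; 338578/36677 708248/36677 347782/36677; 174227/36677 347782/36677 177935/36677]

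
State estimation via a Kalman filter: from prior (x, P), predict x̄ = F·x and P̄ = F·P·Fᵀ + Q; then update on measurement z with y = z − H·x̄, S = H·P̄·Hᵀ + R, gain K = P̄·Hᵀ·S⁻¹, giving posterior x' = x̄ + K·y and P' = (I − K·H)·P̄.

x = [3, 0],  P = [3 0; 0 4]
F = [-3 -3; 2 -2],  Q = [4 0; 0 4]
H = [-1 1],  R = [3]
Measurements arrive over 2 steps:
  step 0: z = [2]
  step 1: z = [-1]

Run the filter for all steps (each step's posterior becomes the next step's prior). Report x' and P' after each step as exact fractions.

step 0: x̄ = F·x = [-9, 6]
step 0: P̄ = F·P·Fᵀ + Q = [67 6; 6 32]
step 0: y = z − H·x̄ = [-13]
step 0: S = H·P̄·Hᵀ + R = [90]
step 0: K = P̄·Hᵀ·S⁻¹ = [-61/90; 13/45]
step 0: x' = x̄ + K·y = [-17/90, 101/45]
step 0: P' = (I − K·H)·P̄ = [2309/90 1063/45; 1063/45 1102/45]
step 1: x̄ = F·x = [-37/6, -73/15]
step 1: P̄ = F·P·Fᵀ + Q = [1761/2 -7; -7 78/5]
step 1: y = z − H·x̄ = [-23/10]
step 1: S = H·P̄·Hᵀ + R = [9131/10]
step 1: K = P̄·Hᵀ·S⁻¹ = [-8875/9131; 226/9131]
step 1: x' = x̄ + K·y = [-4682/1191, -5864/1191]
step 1: P' = (I − K·H)·P̄ = [163283/9131 136658/9131; 136658/9131 137336/9131]

step 0: x' = [-17/90, 101/45], P' = [2309/90 1063/45; 1063/45 1102/45]
step 1: x' = [-4682/1191, -5864/1191], P' = [163283/9131 136658/9131; 136658/9131 137336/9131]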